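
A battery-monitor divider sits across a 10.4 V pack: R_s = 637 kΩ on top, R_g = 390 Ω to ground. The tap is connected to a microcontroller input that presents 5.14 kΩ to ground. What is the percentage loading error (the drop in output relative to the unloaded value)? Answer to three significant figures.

7.05 %

The divider's output (Thévenin) resistance is R_s‖R_g = 389.8 Ω.
Fractional drop under load = R_th/(R_th + R_L) = 389.8 / (389.8 + 5140) = 0.07048.
So the output falls by 7.05 %.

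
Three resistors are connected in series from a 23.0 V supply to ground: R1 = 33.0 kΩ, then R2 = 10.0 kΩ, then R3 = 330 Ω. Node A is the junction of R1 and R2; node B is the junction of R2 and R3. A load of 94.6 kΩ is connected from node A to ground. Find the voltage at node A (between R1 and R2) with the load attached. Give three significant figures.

V ≈ 5.06 V

Below node A the series string R2+R3 = 10330 Ω sits in parallel with the 94600 Ω load: 9313 Ω.
V_A = 23.0 × 9313/(33000 + 9313) = 5.06 V.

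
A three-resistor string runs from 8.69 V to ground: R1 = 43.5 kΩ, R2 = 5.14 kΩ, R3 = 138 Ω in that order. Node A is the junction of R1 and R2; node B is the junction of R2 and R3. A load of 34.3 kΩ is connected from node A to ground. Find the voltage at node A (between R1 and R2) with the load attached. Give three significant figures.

V ≈ 0.827 V

Below node A the series string R2+R3 = 5278 Ω sits in parallel with the 34300 Ω load: 4574 Ω.
V_A = 8.69 × 4574/(43500 + 4574) = 0.827 V.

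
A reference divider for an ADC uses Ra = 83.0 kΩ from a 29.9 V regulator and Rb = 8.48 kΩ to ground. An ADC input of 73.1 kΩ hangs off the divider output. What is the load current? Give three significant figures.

Rb‖R_L = 7.599 kΩ; V_out = 29.9 × 7.599/90.60 = 2.508 V.
I_L = V_out / R_L = 2.508 / 73.1 kΩ = 0.0343 mA.

I_L ≈ 0.0343 mA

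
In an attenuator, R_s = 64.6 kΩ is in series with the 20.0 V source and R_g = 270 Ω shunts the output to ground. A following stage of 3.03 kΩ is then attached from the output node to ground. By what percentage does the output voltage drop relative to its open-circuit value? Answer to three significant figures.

8.15 %

The divider's output (Thévenin) resistance is R_s‖R_g = 268.9 Ω.
Fractional drop under load = R_th/(R_th + R_L) = 268.9 / (268.9 + 3030) = 0.08151.
So the output falls by 8.15 %.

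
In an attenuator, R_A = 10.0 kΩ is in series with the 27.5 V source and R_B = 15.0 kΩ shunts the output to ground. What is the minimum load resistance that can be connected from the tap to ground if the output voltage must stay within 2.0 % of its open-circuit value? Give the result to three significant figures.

R_L(min) ≈ 294 kΩ

Output resistance R_th = R_A‖R_B = (10.0 × 15.0)/25.00 = 6.000 kΩ.
The fractional drop is R_th/(R_th + R_L); requiring this ≤ 0.0200 gives R_L ≥ R_th(1/0.0200 − 1) = 6.000 × 49.00 = 294 kΩ.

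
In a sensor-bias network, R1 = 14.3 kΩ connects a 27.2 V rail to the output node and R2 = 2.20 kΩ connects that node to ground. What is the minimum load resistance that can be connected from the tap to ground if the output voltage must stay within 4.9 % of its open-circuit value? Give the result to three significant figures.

Output resistance R_th = R1‖R2 = (14.3 × 2.20)/16.50 = 1.907 kΩ.
The fractional drop is R_th/(R_th + R_L); requiring this ≤ 0.0490 gives R_L ≥ R_th(1/0.0490 − 1) = 1.907 × 19.41 = 37.0 kΩ.

R_L(min) ≈ 37.0 kΩ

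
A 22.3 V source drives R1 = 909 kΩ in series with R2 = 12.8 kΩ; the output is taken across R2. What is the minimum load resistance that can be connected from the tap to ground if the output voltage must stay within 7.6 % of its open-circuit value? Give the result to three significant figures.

R_L(min) ≈ 153 kΩ

Output resistance R_th = R1‖R2 = (909 × 12.8)/921.8 = 12.62 kΩ.
The fractional drop is R_th/(R_th + R_L); requiring this ≤ 0.0760 gives R_L ≥ R_th(1/0.0760 − 1) = 12.62 × 12.16 = 153 kΩ.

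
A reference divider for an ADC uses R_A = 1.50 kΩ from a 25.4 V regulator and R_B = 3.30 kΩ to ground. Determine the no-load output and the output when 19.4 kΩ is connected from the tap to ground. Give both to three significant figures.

Open-circuit: V = 25.4 × 3.30/(1.50 + 3.30) = 17.5 V.
With the load, R_B becomes R_B‖R_L = 2.820 kΩ, so V = 25.4 × 2.820/4.320 = 16.6 V.

Unloaded: 17.5 V; loaded: 16.6 V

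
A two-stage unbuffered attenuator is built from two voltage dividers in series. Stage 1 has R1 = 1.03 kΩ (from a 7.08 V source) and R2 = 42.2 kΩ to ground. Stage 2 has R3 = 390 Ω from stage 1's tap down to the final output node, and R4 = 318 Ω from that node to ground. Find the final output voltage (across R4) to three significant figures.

Stage 2 presents R3+R4 = 708.0 Ω as a load on stage 1's tap.
Stage 1's lower leg becomes R2‖(R3+R4) = 696.3 Ω, so V_mid = 7.08 × 696.3/1726 = 2.856 V.
Stage 2 is itself unloaded: V_out = V_mid × R4/(R3+R4) = 2.856 × 318/708.0 = 1.28 V.

V_out ≈ 1.28 V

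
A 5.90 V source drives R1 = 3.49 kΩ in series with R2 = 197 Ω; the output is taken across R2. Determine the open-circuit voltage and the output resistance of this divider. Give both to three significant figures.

V_th is the open-circuit tap voltage: 5.90 × 197/(3490 + 197) = 0.315 V.
With the supply zeroed, R1 and R2 appear in parallel from the tap: R_th = R1‖R2 = (3490 × 197)/3687 = 186 Ω.

V_th = 0.315 V, R_th = 186 Ω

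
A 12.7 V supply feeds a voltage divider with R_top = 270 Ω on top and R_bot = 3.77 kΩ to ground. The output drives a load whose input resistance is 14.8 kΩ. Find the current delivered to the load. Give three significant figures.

R_bot‖R_L = 3005 Ω; V_out = 12.7 × 3005/3275 = 11.65 V.
I_L = V_out / R_L = 11.65 / 14.8 kΩ = 0.787 mA.

I_L ≈ 0.787 mA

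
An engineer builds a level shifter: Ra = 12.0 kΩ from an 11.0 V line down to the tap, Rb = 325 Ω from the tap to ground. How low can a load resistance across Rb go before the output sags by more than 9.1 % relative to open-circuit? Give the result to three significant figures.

R_L(min) ≈ 3.16 kΩ

Output resistance R_th = Ra‖Rb = (12000 × 325)/12320 = 316.4 Ω.
The fractional drop is R_th/(R_th + R_L); requiring this ≤ 0.0910 gives R_L ≥ R_th(1/0.0910 − 1) = 316.4 × 9.989 = 3.16 kΩ.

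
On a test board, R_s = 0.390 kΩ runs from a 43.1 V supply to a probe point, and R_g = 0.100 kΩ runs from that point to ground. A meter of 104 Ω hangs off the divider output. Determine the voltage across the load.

V_out ≈ 4.98 V

The load sits in parallel with R_g: R_g‖R_L = (100 × 104) / (100 + 104) = 50.98 Ω.
V_out = 43.1 × 50.98 / (390 + 50.98) = 43.1 × 50.98/441.0 = 4.98 V.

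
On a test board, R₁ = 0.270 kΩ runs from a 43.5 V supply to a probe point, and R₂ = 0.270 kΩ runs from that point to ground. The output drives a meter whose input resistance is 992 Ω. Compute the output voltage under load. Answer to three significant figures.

V_out ≈ 19.1 V

The load sits in parallel with R₂: R₂‖R_L = (270 × 992) / (270 + 992) = 212.2 Ω.
V_out = 43.5 × 212.2 / (270 + 212.2) = 43.5 × 212.2/482.2 = 19.1 V.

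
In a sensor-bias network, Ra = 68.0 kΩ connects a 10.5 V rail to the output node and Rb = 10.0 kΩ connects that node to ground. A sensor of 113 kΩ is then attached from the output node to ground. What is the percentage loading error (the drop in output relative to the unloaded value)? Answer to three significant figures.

The divider's output (Thévenin) resistance is Ra‖Rb = 8.718 kΩ.
Fractional drop under load = R_th/(R_th + R_L) = 8.718 / (8.718 + 113) = 0.07162.
So the output falls by 7.16 %.

7.16 %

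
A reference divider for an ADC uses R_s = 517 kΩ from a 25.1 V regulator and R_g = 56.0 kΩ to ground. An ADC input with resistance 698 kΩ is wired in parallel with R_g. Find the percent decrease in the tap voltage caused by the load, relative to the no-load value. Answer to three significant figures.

The divider's output (Thévenin) resistance is R_s‖R_g = 50.53 kΩ.
Fractional drop under load = R_th/(R_th + R_L) = 50.53 / (50.53 + 698) = 0.06750.
So the output falls by 6.75 %.

6.75 %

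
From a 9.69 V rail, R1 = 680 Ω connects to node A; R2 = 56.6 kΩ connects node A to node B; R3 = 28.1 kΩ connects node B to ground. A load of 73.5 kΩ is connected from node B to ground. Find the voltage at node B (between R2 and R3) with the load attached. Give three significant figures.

At node B, R3 is in parallel with the load: R3‖R_L = 20330 Ω.
Below node A the resistance is R2 + (R3‖R_L) = 76930 Ω, so V_A = 9.69 × 76930/77610 = 9.605 V.
Then V_B = V_A × (R3‖R_L)/(R2 + R3‖R_L) = 9.605 × 20330/76930 = 2.54 V.

V ≈ 2.54 V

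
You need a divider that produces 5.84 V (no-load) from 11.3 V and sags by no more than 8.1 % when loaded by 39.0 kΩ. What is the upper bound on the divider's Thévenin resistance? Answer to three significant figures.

Loading drop = R_th/(R_th + R_L) ≤ 0.0810, so R_th ≤ R_L · ε/(1−ε) = 39.0 kΩ × 0.0810/0.9190 = 3.44 kΩ.
(Any R1, R2 with R2/(R1+R2) = 0.517 and R1‖R2 ≤ 3.44 kΩ will meet the spec.)

R_th ≤ 3.44 kΩ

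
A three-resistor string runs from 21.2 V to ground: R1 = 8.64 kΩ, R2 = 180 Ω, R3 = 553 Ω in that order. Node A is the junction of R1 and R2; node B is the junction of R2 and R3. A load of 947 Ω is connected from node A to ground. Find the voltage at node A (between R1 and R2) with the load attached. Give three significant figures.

V ≈ 0.968 V

Below node A the series string R2+R3 = 733.0 Ω sits in parallel with the 947 Ω load: 413.2 Ω.
V_A = 21.2 × 413.2/(8640 + 413.2) = 0.968 V.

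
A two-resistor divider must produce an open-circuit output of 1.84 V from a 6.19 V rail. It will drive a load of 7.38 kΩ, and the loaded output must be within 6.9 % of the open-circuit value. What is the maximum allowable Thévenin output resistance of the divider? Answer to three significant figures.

R_th ≤ 547 Ω

Loading drop = R_th/(R_th + R_L) ≤ 0.0690, so R_th ≤ R_L · ε/(1−ε) = 7.38 kΩ × 0.0690/0.9310 = 547 Ω.
(Any R1, R2 with R2/(R1+R2) = 0.297 and R1‖R2 ≤ 547 Ω will meet the spec.)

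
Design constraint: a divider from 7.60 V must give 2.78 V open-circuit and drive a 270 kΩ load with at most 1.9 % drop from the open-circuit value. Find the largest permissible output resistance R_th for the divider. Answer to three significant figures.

R_th ≤ 5.23 kΩ

Loading drop = R_th/(R_th + R_L) ≤ 0.0190, so R_th ≤ R_L · ε/(1−ε) = 270 kΩ × 0.0190/0.9810 = 5.23 kΩ.
(Any R1, R2 with R2/(R1+R2) = 0.366 and R1‖R2 ≤ 5.23 kΩ will meet the spec.)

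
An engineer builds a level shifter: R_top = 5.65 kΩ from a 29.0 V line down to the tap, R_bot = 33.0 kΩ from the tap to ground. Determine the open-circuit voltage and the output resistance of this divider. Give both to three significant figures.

V_th = 24.8 V, R_th = 4.82 kΩ

V_th is the open-circuit tap voltage: 29.0 × 33.0/(5.65 + 33.0) = 24.8 V.
With the supply zeroed, R_top and R_bot appear in parallel from the tap: R_th = R_top‖R_bot = (5.65 × 33.0)/38.65 = 4.82 kΩ.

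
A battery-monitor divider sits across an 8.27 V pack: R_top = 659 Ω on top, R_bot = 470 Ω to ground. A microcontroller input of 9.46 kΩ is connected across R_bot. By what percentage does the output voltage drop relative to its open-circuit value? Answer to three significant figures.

2.82 %

The divider's output (Thévenin) resistance is R_top‖R_bot = 274.3 Ω.
Fractional drop under load = R_th/(R_th + R_L) = 274.3 / (274.3 + 9460) = 0.02818.
So the output falls by 2.82 %.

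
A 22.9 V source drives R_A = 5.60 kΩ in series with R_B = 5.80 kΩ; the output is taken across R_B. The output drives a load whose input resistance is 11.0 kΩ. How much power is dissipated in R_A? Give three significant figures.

Total resistance from the source is R_A + (R_B‖R_L) = 9.398 kΩ, so I = 22.9/9.398 kΩ = 2.437 mA.
P = I²·R_A = (2.437 mA)² × 5.60 kΩ = 33.3 mW.

P ≈ 33.3 mW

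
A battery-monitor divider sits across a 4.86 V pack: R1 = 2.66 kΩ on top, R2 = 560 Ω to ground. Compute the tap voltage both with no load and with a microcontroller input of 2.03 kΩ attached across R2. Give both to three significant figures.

Unloaded: 0.845 V; loaded: 0.688 V

Open-circuit: V = 4.86 × 560/(2660 + 560) = 0.845 V.
With the load, R2 becomes R2‖R_L = 438.9 Ω, so V = 4.86 × 438.9/3099 = 0.688 V.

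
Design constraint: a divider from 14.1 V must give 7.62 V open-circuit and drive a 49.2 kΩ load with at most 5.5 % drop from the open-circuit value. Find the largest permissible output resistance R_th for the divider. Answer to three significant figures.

R_th ≤ 2.86 kΩ

Loading drop = R_th/(R_th + R_L) ≤ 0.0550, so R_th ≤ R_L · ε/(1−ε) = 49.2 kΩ × 0.0550/0.9450 = 2.86 kΩ.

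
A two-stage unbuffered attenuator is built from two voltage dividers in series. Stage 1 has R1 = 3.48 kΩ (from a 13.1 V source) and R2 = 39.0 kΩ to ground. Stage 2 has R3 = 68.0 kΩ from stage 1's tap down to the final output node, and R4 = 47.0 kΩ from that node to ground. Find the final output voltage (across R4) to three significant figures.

Stage 2 presents R3+R4 = 115.0 kΩ as a load on stage 1's tap.
Stage 1's lower leg becomes R2‖(R3+R4) = 29.12 kΩ, so V_mid = 13.1 × 29.12/32.60 = 11.70 V.
Stage 2 is itself unloaded: V_out = V_mid × R4/(R3+R4) = 11.70 × 47.0/115.0 = 4.78 V.

V_out ≈ 4.78 V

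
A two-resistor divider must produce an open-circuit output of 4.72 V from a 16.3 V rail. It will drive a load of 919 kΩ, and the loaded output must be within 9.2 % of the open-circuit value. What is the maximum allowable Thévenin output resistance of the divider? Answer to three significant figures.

R_th ≤ 93.1 kΩ

Loading drop = R_th/(R_th + R_L) ≤ 0.0920, so R_th ≤ R_L · ε/(1−ε) = 919 kΩ × 0.0920/0.9080 = 93.1 kΩ.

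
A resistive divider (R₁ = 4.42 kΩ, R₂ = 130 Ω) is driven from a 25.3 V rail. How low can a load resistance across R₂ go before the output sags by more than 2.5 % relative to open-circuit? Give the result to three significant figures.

Output resistance R_th = R₁‖R₂ = (4420 × 130)/4550 = 126.3 Ω.
The fractional drop is R_th/(R_th + R_L); requiring this ≤ 0.0250 gives R_L ≥ R_th(1/0.0250 − 1) = 126.3 × 39.00 = 4.93 kΩ.

R_L(min) ≈ 4.93 kΩ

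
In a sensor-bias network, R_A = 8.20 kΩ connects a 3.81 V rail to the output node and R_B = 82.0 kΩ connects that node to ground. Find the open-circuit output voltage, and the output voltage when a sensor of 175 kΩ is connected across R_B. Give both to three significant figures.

Unloaded: 3.46 V; loaded: 3.32 V

Open-circuit: V = 3.81 × 82.0/(8.20 + 82.0) = 3.46 V.
With the load, R_B becomes R_B‖R_L = 55.84 kΩ, so V = 3.81 × 55.84/64.04 = 3.32 V.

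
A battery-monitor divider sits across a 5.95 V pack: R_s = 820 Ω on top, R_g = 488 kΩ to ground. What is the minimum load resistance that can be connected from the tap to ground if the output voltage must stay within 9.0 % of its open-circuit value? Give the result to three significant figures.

Output resistance R_th = R_s‖R_g = (820 × 488000)/488800 = 818.6 Ω.
The fractional drop is R_th/(R_th + R_L); requiring this ≤ 0.0900 gives R_L ≥ R_th(1/0.0900 − 1) = 818.6 × 10.11 = 8.28 kΩ.

R_L(min) ≈ 8.28 kΩ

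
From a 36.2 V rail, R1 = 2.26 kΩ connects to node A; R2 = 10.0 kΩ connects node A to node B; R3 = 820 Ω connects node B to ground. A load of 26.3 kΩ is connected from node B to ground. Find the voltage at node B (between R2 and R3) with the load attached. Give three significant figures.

V ≈ 2.20 V

At node B, R3 is in parallel with the load: R3‖R_L = 795.2 Ω.
Below node A the resistance is R2 + (R3‖R_L) = 10800 Ω, so V_A = 36.2 × 10800/13060 = 29.93 V.
Then V_B = V_A × (R3‖R_L)/(R2 + R3‖R_L) = 29.93 × 795.2/10800 = 2.20 V.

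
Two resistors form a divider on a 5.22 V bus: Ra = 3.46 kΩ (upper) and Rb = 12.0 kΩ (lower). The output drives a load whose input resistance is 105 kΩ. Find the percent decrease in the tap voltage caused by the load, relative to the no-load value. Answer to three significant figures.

2.49 %

The divider's output (Thévenin) resistance is Ra‖Rb = 2.686 kΩ.
Fractional drop under load = R_th/(R_th + R_L) = 2.686 / (2.686 + 105) = 0.02494.
So the output falls by 2.49 %.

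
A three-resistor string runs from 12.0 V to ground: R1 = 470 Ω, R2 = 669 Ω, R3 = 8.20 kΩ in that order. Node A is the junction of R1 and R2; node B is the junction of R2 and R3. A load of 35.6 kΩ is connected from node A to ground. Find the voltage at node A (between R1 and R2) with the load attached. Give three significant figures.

V ≈ 11.3 V

Below node A the series string R2+R3 = 8869 Ω sits in parallel with the 35600 Ω load: 7100 Ω.
V_A = 12.0 × 7100/(470 + 7100) = 11.3 V.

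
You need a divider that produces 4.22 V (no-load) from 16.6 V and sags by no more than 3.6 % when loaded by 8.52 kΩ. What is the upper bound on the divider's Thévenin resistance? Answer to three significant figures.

R_th ≤ 318 Ω

Loading drop = R_th/(R_th + R_L) ≤ 0.0360, so R_th ≤ R_L · ε/(1−ε) = 8.52 kΩ × 0.0360/0.9640 = 318 Ω.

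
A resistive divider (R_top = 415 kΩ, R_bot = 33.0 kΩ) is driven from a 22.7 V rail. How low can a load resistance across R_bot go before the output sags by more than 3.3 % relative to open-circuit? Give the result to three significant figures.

Output resistance R_th = R_top‖R_bot = (415 × 33.0)/448.0 = 30.57 kΩ.
The fractional drop is R_th/(R_th + R_L); requiring this ≤ 0.0330 gives R_L ≥ R_th(1/0.0330 − 1) = 30.57 × 29.30 = 896 kΩ.

R_L(min) ≈ 896 kΩ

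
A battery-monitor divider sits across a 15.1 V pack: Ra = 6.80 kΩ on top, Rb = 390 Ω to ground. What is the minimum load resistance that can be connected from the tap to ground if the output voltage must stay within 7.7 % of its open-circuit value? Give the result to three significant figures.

R_L(min) ≈ 4.42 kΩ

Output resistance R_th = Ra‖Rb = (6800 × 390)/7190 = 368.8 Ω.
The fractional drop is R_th/(R_th + R_L); requiring this ≤ 0.0770 gives R_L ≥ R_th(1/0.0770 − 1) = 368.8 × 11.99 = 4.42 kΩ.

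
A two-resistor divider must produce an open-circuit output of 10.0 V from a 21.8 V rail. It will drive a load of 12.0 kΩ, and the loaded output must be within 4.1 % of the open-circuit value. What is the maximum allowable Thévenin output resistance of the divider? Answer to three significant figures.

Loading drop = R_th/(R_th + R_L) ≤ 0.0410, so R_th ≤ R_L · ε/(1−ε) = 12.0 kΩ × 0.0410/0.9590 = 513 Ω.
(Any R1, R2 with R2/(R1+R2) = 0.459 and R1‖R2 ≤ 513 Ω will meet the spec.)

R_th ≤ 513 Ω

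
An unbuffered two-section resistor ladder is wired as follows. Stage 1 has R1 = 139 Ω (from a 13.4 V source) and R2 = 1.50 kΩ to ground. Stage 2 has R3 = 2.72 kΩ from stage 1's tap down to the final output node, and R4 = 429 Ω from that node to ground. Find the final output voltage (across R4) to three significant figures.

V_out ≈ 1.61 V

Stage 2 presents R3+R4 = 3149 Ω as a load on stage 1's tap.
Stage 1's lower leg becomes R2‖(R3+R4) = 1016 Ω, so V_mid = 13.4 × 1016/1155 = 11.79 V.
Stage 2 is itself unloaded: V_out = V_mid × R4/(R3+R4) = 11.79 × 429/3149 = 1.61 V.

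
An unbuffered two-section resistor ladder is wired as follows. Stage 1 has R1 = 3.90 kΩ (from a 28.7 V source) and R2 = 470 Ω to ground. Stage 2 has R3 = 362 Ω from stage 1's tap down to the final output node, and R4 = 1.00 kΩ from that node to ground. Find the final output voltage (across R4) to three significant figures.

V_out ≈ 1.73 V

Stage 2 presents R3+R4 = 1362 Ω as a load on stage 1's tap.
Stage 1's lower leg becomes R2‖(R3+R4) = 349.4 Ω, so V_mid = 28.7 × 349.4/4249 = 2.360 V.
Stage 2 is itself unloaded: V_out = V_mid × R4/(R3+R4) = 2.360 × 1000/1362 = 1.73 V.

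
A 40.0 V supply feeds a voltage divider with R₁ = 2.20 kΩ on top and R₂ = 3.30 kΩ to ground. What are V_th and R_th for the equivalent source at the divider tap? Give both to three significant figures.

V_th is the open-circuit tap voltage: 40.0 × 3.30/(2.20 + 3.30) = 24.0 V.
With the supply zeroed, R₁ and R₂ appear in parallel from the tap: R_th = R₁‖R₂ = (2.20 × 3.30)/5.500 = 1.32 kΩ.

V_th = 24.0 V, R_th = 1.32 kΩ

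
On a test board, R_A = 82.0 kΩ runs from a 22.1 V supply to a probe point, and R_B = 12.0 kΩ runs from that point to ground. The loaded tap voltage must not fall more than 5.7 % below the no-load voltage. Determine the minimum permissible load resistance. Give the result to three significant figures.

R_L(min) ≈ 173 kΩ

Output resistance R_th = R_A‖R_B = (82.0 × 12.0)/94.00 = 10.47 kΩ.
The fractional drop is R_th/(R_th + R_L); requiring this ≤ 0.0570 gives R_L ≥ R_th(1/0.0570 − 1) = 10.47 × 16.54 = 173 kΩ.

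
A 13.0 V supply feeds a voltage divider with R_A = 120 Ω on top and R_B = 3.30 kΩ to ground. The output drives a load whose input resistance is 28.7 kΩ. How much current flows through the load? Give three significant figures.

I_L ≈ 0.435 mA

R_B‖R_L = 2960 Ω; V_out = 13.0 × 2960/3080 = 12.49 V.
I_L = V_out / R_L = 12.49 / 28.7 kΩ = 0.435 mA.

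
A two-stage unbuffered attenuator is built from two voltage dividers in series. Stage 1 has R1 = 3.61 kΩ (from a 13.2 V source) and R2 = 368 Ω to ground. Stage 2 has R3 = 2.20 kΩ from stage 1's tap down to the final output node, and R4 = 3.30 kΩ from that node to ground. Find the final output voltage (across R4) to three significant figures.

V_out ≈ 0.691 V

Stage 2 presents R3+R4 = 5500 Ω as a load on stage 1's tap.
Stage 1's lower leg becomes R2‖(R3+R4) = 344.9 Ω, so V_mid = 13.2 × 344.9/3955 = 1.151 V.
Stage 2 is itself unloaded: V_out = V_mid × R4/(R3+R4) = 1.151 × 3300/5500 = 0.691 V.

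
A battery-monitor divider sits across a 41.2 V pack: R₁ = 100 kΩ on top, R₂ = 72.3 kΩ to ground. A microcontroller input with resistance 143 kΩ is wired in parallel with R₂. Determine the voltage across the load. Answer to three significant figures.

V_out ≈ 13.4 V

The load sits in parallel with R₂: R₂‖R_L = (72.3 × 143) / (72.3 + 143) = 48.02 kΩ.
V_out = 41.2 × 48.02 / (100 + 48.02) = 41.2 × 48.02/148.0 = 13.4 V.
(Unloaded it would have been 17.3 V.)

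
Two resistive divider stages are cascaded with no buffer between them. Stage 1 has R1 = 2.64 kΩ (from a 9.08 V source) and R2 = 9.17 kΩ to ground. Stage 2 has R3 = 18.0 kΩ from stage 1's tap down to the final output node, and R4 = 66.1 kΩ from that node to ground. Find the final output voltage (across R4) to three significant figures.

Stage 2 presents R3+R4 = 84.10 kΩ as a load on stage 1's tap.
Stage 1's lower leg becomes R2‖(R3+R4) = 8.268 kΩ, so V_mid = 9.08 × 8.268/10.91 = 6.883 V.
Stage 2 is itself unloaded: V_out = V_mid × R4/(R3+R4) = 6.883 × 66.1/84.10 = 5.41 V.

V_out ≈ 5.41 V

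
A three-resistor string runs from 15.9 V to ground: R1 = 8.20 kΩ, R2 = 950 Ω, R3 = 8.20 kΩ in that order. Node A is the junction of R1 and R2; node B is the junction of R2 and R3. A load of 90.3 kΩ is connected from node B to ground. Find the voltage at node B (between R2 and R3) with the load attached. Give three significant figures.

At node B, R3 is in parallel with the load: R3‖R_L = 7517 Ω.
Below node A the resistance is R2 + (R3‖R_L) = 8467 Ω, so V_A = 15.9 × 8467/16670 = 8.078 V.
Then V_B = V_A × (R3‖R_L)/(R2 + R3‖R_L) = 8.078 × 7517/8467 = 7.17 V.

V ≈ 7.17 V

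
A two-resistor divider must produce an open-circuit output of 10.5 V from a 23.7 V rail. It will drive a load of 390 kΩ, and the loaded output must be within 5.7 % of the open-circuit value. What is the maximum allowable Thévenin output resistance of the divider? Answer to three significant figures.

Loading drop = R_th/(R_th + R_L) ≤ 0.0570, so R_th ≤ R_L · ε/(1−ε) = 390 kΩ × 0.0570/0.9430 = 23.6 kΩ.
(Any R1, R2 with R2/(R1+R2) = 0.443 and R1‖R2 ≤ 23.6 kΩ will meet the spec.)

R_th ≤ 23.6 kΩ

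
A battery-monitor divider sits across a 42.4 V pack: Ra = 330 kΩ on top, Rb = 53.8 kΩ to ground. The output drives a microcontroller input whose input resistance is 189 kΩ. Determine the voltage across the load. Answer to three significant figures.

V_out ≈ 4.77 V

The load sits in parallel with Rb: Rb‖R_L = (53.8 × 189) / (53.8 + 189) = 41.88 kΩ.
V_out = 42.4 × 41.88 / (330 + 41.88) = 42.4 × 41.88/371.9 = 4.77 V.
(Unloaded it would have been 5.94 V.)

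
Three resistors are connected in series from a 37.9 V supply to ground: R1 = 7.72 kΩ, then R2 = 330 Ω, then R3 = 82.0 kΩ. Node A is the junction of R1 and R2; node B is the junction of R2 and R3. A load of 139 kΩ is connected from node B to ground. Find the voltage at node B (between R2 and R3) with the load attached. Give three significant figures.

V ≈ 32.8 V

At node B, R3 is in parallel with the load: R3‖R_L = 51570 Ω.
Below node A the resistance is R2 + (R3‖R_L) = 51900 Ω, so V_A = 37.9 × 51900/59620 = 32.99 V.
Then V_B = V_A × (R3‖R_L)/(R2 + R3‖R_L) = 32.99 × 51570/51900 = 32.8 V.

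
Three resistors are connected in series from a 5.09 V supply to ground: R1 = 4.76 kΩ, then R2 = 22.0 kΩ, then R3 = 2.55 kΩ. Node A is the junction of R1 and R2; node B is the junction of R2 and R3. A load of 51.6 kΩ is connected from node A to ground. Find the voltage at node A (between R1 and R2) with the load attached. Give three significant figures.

V ≈ 3.96 V

Below node A the series string R2+R3 = 24.55 kΩ sits in parallel with the 51.6 kΩ load: 16.64 kΩ.
V_A = 5.09 × 16.64/(4.76 + 16.64) = 3.96 V.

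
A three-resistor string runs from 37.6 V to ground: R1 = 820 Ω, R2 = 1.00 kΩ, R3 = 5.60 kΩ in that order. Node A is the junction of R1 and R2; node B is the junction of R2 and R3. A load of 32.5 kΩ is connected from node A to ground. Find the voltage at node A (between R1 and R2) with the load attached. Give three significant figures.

Below node A the series string R2+R3 = 6600 Ω sits in parallel with the 32500 Ω load: 5486 Ω.
V_A = 37.6 × 5486/(820 + 5486) = 32.7 V.

V ≈ 32.7 V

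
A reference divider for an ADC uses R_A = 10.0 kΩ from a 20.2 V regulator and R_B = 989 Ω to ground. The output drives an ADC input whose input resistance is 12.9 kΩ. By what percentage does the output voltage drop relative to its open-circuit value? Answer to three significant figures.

The divider's output (Thévenin) resistance is R_A‖R_B = 900.0 Ω.
Fractional drop under load = R_th/(R_th + R_L) = 900.0 / (900.0 + 12900) = 0.06522.
So the output falls by 6.52 %.

6.52 %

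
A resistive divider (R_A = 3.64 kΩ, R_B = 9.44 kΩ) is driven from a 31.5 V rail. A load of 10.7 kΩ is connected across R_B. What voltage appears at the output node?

The load sits in parallel with R_B: R_B‖R_L = (9.44 × 10.7) / (9.44 + 10.7) = 5.015 kΩ.
V_out = 31.5 × 5.015 / (3.64 + 5.015) = 31.5 × 5.015/8.655 = 18.3 V.
(Unloaded it would have been 22.7 V.)

V_out ≈ 18.3 V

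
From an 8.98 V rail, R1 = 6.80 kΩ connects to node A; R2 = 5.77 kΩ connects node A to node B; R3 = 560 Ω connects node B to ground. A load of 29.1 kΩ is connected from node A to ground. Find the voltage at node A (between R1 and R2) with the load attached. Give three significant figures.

Below node A the series string R2+R3 = 6330 Ω sits in parallel with the 29100 Ω load: 5199 Ω.
V_A = 8.98 × 5199/(6800 + 5199) = 3.89 V.

V ≈ 3.89 V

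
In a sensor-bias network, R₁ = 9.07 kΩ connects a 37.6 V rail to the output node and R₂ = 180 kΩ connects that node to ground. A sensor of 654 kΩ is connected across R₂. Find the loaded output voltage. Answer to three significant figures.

The load sits in parallel with R₂: R₂‖R_L = (180 × 654) / (180 + 654) = 141.2 kΩ.
V_out = 37.6 × 141.2 / (9.07 + 141.2) = 37.6 × 141.2/150.2 = 35.3 V.

V_out ≈ 35.3 V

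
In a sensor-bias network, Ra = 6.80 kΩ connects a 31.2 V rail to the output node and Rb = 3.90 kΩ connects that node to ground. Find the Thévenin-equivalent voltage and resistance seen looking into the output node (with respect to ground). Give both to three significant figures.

V_th is the open-circuit tap voltage: 31.2 × 3.90/(6.80 + 3.90) = 11.4 V.
With the supply zeroed, Ra and Rb appear in parallel from the tap: R_th = Ra‖Rb = (6.80 × 3.90)/10.70 = 2.48 kΩ.

V_th = 11.4 V, R_th = 2.48 kΩ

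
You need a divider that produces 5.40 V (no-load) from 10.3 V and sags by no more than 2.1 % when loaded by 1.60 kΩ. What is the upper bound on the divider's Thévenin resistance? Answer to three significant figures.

R_th ≤ 34.3 Ω

Loading drop = R_th/(R_th + R_L) ≤ 0.0210, so R_th ≤ R_L · ε/(1−ε) = 1.60 kΩ × 0.0210/0.9790 = 34.3 Ω.
(Any R1, R2 with R2/(R1+R2) = 0.524 and R1‖R2 ≤ 34.3 Ω will meet the spec.)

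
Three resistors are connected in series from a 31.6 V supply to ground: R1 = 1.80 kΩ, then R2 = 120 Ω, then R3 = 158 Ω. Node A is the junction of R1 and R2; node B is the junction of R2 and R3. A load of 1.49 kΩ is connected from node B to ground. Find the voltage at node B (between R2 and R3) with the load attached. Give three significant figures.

At node B, R3 is in parallel with the load: R3‖R_L = 142.9 Ω.
Below node A the resistance is R2 + (R3‖R_L) = 262.9 Ω, so V_A = 31.6 × 262.9/2063 = 4.027 V.
Then V_B = V_A × (R3‖R_L)/(R2 + R3‖R_L) = 4.027 × 142.9/262.9 = 2.19 V.

V ≈ 2.19 V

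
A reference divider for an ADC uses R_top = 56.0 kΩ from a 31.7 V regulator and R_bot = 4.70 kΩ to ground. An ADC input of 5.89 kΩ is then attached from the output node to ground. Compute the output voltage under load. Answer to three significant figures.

The load sits in parallel with R_bot: R_bot‖R_L = (4.70 × 5.89) / (4.70 + 5.89) = 2.614 kΩ.
V_out = 31.7 × 2.614 / (56.0 + 2.614) = 31.7 × 2.614/58.61 = 1.41 V.
(Unloaded it would have been 2.45 V.)

V_out ≈ 1.41 V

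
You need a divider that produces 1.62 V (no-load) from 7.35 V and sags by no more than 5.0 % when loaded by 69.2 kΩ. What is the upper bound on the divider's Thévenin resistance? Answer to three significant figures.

R_th ≤ 3.64 kΩ

Loading drop = R_th/(R_th + R_L) ≤ 0.0500, so R_th ≤ R_L · ε/(1−ε) = 69.2 kΩ × 0.0500/0.9500 = 3.64 kΩ.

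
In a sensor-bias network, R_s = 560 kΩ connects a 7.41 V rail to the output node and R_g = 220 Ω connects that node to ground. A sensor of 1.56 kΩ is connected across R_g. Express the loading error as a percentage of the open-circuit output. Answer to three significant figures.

12.4 %

Unloaded V = 7.41 × 220/560200 = 0.0029099 V.
Loaded: R_g‖R_L = 192.8 Ω, giving V = 7.41 × 192.8/560200 = 0.0025504 V.
Drop = (0.0029099 − 0.0025504) / 0.0029099 = 12.4 %.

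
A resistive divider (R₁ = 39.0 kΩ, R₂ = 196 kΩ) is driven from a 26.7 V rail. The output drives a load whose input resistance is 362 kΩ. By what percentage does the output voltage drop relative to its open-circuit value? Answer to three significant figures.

8.24 %

The divider's output (Thévenin) resistance is R₁‖R₂ = 32.53 kΩ.
Fractional drop under load = R_th/(R_th + R_L) = 32.53 / (32.53 + 362) = 0.08245.
So the output falls by 8.24 %.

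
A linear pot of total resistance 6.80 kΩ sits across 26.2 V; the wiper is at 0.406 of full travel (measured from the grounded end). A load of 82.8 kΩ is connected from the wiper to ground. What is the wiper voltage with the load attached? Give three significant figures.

V ≈ 10.4 V

The wiper splits the pot into (1−α)R = 4.039 kΩ above and αR = 2.761 kΩ below.
Lower section ‖ load = 2.672 kΩ.
V_wiper = 26.2 × 2.672/(4.039 + 2.672) = 10.4 V.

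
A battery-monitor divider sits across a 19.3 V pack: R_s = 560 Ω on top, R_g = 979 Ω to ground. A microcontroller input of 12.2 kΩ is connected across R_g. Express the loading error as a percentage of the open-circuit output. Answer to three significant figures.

2.84 %

The divider's output (Thévenin) resistance is R_s‖R_g = 356.2 Ω.
Fractional drop under load = R_th/(R_th + R_L) = 356.2 / (356.2 + 12200) = 0.02837.
So the output falls by 2.84 %.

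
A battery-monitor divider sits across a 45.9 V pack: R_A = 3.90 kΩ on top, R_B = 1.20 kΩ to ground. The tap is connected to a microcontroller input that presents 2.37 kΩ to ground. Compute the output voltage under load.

V_out ≈ 7.79 V

The load sits in parallel with R_B: R_B‖R_L = (1.20 × 2.37) / (1.20 + 2.37) = 0.7966 kΩ.
V_out = 45.9 × 0.7966 / (3.90 + 0.7966) = 45.9 × 0.7966/4.697 = 7.79 V.
(Unloaded it would have been 10.8 V.)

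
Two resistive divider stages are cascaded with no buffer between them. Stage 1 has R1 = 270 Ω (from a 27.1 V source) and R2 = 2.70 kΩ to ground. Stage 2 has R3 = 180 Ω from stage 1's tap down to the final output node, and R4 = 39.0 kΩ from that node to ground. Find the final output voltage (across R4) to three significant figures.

V_out ≈ 24.4 V

Stage 2 presents R3+R4 = 39180 Ω as a load on stage 1's tap.
Stage 1's lower leg becomes R2‖(R3+R4) = 2526 Ω, so V_mid = 27.1 × 2526/2796 = 24.48 V.
Stage 2 is itself unloaded: V_out = V_mid × R4/(R3+R4) = 24.48 × 39000/39180 = 24.4 V.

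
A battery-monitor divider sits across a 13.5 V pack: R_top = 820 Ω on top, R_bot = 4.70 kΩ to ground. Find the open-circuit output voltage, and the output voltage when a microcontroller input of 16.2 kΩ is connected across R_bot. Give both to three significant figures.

Open-circuit: V = 13.5 × 4700/(820 + 4700) = 11.5 V.
With the load, R_bot becomes R_bot‖R_L = 3643 Ω, so V = 13.5 × 3643/4463 = 11.0 V.

Unloaded: 11.5 V; loaded: 11.0 V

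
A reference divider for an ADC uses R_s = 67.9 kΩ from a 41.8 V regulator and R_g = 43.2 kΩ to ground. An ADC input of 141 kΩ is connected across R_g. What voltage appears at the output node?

V_out ≈ 13.7 V

The load sits in parallel with R_g: R_g‖R_L = (43.2 × 141) / (43.2 + 141) = 33.07 kΩ.
V_out = 41.8 × 33.07 / (67.9 + 33.07) = 41.8 × 33.07/101.0 = 13.7 V.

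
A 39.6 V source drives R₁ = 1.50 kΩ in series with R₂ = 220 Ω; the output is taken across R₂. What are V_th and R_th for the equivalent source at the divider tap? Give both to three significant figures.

V_th = 5.07 V, R_th = 192 Ω

V_th is the open-circuit tap voltage: 39.6 × 220/(1500 + 220) = 5.07 V.
With the supply zeroed, R₁ and R₂ appear in parallel from the tap: R_th = R₁‖R₂ = (1500 × 220)/1720 = 192 Ω.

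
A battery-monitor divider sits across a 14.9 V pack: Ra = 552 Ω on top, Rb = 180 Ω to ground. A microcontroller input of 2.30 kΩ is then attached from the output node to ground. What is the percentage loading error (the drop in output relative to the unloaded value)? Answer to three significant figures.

The divider's output (Thévenin) resistance is Ra‖Rb = 135.7 Ω.
Fractional drop under load = R_th/(R_th + R_L) = 135.7 / (135.7 + 2300) = 0.05573.
So the output falls by 5.57 %.

5.57 %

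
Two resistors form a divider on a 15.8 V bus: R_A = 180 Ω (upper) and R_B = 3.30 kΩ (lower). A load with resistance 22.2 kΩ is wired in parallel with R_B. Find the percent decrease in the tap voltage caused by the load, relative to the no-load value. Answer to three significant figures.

0.763 %

The divider's output (Thévenin) resistance is R_A‖R_B = 170.7 Ω.
Fractional drop under load = R_th/(R_th + R_L) = 170.7 / (170.7 + 22200) = 0.007630.
So the output falls by 0.763 %.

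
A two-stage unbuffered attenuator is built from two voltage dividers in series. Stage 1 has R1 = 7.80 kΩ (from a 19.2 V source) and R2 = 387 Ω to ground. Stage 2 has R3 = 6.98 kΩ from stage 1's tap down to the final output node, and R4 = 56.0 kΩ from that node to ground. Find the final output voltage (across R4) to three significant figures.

V_out ≈ 0.802 V

Stage 2 presents R3+R4 = 62980 Ω as a load on stage 1's tap.
Stage 1's lower leg becomes R2‖(R3+R4) = 384.6 Ω, so V_mid = 19.2 × 384.6/8185 = 0.9023 V.
Stage 2 is itself unloaded: V_out = V_mid × R4/(R3+R4) = 0.9023 × 56000/62980 = 0.802 V.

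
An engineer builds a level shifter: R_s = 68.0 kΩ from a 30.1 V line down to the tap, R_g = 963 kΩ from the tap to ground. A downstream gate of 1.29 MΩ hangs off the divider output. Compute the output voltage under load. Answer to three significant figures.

The load sits in parallel with R_g: R_g‖R_L = (963 × 1290) / (963 + 1290) = 551.4 kΩ.
V_out = 30.1 × 551.4 / (68.0 + 551.4) = 30.1 × 551.4/619.4 = 26.8 V.

V_out ≈ 26.8 V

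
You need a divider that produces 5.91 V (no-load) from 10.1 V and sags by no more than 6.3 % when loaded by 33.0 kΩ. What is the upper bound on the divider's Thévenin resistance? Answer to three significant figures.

Loading drop = R_th/(R_th + R_L) ≤ 0.0630, so R_th ≤ R_L · ε/(1−ε) = 33.0 kΩ × 0.0630/0.9370 = 2.22 kΩ.

R_th ≤ 2.22 kΩ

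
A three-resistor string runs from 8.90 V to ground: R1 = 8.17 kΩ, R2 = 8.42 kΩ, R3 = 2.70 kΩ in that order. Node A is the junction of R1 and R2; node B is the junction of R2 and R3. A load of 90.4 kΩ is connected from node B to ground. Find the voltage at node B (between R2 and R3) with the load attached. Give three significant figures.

At node B, R3 is in parallel with the load: R3‖R_L = 2.622 kΩ.
Below node A the resistance is R2 + (R3‖R_L) = 11.04 kΩ, so V_A = 8.90 × 11.04/19.21 = 5.115 V.
Then V_B = V_A × (R3‖R_L)/(R2 + R3‖R_L) = 5.115 × 2.622/11.04 = 1.21 V.

V ≈ 1.21 V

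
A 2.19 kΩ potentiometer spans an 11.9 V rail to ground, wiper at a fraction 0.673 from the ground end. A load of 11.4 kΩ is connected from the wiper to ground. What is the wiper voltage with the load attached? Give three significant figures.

The wiper splits the pot into (1−α)R = 716.1 Ω above and αR = 1474 Ω below.
Lower section ‖ load = 1305 Ω.
V_wiper = 11.9 × 1305/(716.1 + 1305) = 7.68 V.

V ≈ 7.68 V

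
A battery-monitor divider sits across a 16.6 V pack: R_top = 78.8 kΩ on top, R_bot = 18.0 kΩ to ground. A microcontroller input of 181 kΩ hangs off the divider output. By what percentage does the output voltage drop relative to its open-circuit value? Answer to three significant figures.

The divider's output (Thévenin) resistance is R_top‖R_bot = 14.65 kΩ.
Fractional drop under load = R_th/(R_th + R_L) = 14.65 / (14.65 + 181) = 0.07489.
So the output falls by 7.49 %.

7.49 %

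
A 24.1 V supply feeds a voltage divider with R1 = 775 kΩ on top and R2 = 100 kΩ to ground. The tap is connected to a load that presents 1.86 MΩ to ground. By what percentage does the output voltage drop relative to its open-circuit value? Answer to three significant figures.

4.55 %

The divider's output (Thévenin) resistance is R1‖R2 = 88.57 kΩ.
Fractional drop under load = R_th/(R_th + R_L) = 88.57 / (88.57 + 1860) = 0.04545.
So the output falls by 4.55 %.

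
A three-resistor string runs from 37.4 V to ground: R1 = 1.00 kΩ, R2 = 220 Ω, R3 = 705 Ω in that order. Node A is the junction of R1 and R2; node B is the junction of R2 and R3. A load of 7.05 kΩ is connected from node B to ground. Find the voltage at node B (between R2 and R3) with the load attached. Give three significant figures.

V ≈ 12.9 V

At node B, R3 is in parallel with the load: R3‖R_L = 640.9 Ω.
Below node A the resistance is R2 + (R3‖R_L) = 860.9 Ω, so V_A = 37.4 × 860.9/1861 = 17.30 V.
Then V_B = V_A × (R3‖R_L)/(R2 + R3‖R_L) = 17.30 × 640.9/860.9 = 12.9 V.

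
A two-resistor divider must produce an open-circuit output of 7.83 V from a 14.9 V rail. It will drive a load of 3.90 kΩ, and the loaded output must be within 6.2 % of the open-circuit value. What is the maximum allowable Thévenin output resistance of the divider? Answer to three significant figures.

R_th ≤ 258 Ω

Loading drop = R_th/(R_th + R_L) ≤ 0.0620, so R_th ≤ R_L · ε/(1−ε) = 3.90 kΩ × 0.0620/0.9380 = 258 Ω.
(Any R1, R2 with R2/(R1+R2) = 0.526 and R1‖R2 ≤ 258 Ω will meet the spec.)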